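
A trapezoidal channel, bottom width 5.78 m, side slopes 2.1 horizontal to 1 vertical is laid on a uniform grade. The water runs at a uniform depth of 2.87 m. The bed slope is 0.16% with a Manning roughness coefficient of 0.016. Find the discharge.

Q = 124 m³/s

With bottom width b = 5.78 m and side slope z = 2.1: A = (b + zy)y = (5.78 + 2.1×2.87)×2.87 = 33.89 m²; P = b + 2y√(1+z²) = 5.78 + 2×2.87×2.326 = 19.13 m.
Hydraulic radius R = A/P = 33.89/19.13 = 1.771 m.
Manning's equation: Q = (1/n) A R^(2/3) S^(1/2) = (1/0.016) × 33.89 × 1.771^(2/3) × 0.0016^(1/2) = 124 m³/s.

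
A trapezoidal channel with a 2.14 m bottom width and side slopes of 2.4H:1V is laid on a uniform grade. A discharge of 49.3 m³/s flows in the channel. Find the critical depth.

y_c = 2.04 m

At critical depth, Q² T / (g A³) = 1, i.e. A³/T = Q²/g = 49.3²/9.81 = 247.8.
Trying y = 2.22 m: A³/T = 356.1 — high.
Trying y = 1.65 m: A³/T = 101.4 — low.
Trying y = 2.04 m: A³/T = 247.8 — matches.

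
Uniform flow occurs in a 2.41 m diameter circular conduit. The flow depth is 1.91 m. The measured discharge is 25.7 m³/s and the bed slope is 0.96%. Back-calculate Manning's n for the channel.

n = 0.012

For a circular section of diameter D = 2.41 m at depth y = 1.91 m, the central angle is θ = 2 arccos(1 − 2y/D) = 4.392 rad. Then A = (D²/8)(θ − sin θ) = 3.877 m² and P = Dθ/2 = 5.292 m.
Hydraulic radius R = A/P = 3.877/5.292 = 0.7327 m.
Rearranging Manning's equation: n = (1/Q) A R^(2/3) S^(1/2) = (1/25.7) × 3.877 × 0.7327^(2/3) × √0.0096 = 0.012.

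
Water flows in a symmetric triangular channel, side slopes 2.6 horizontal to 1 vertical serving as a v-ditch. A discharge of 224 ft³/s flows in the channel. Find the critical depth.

y_c = 3.41 ft

At critical depth, Q² T / (g A³) = 1, i.e. A³/T = Q²/g = 224²/32.2 = 1558.
At y = 4.01 ft: A³/T = 3505 — too large.
At y = 3.06 ft: A³/T = 906.8 — too small.
At y = 3.41 ft: A³/T = 1558 — ≈ 1558.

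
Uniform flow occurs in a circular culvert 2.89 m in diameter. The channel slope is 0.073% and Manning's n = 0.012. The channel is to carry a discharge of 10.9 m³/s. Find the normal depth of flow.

Manning's equation rearranged: A R^(2/3) = nQ / (1·√S) = 0.012 × 10.9 / (√0.00073) = 4.841.
Try y = 2.57 m: A R^(2/3) = 5.599 — too large.
Try y = 1.69 m: A R^(2/3) = 3.41 — too small.
Try y = 2.18 m: A R^(2/3) = 4.848 — ≈ 4.841.

y_n = 2.18 m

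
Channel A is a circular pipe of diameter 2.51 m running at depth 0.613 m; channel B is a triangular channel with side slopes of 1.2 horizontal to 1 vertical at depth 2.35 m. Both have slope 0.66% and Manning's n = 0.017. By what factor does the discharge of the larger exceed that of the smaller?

13.1

Channel A: For a circular section of diameter D = 2.51 m at depth y = 0.613 m, the central angle is θ = 2 arccos(1 − 2y/D) = 2.068 rad. Then A = (D²/8)(θ − sin θ) = 0.936 m² and P = Dθ/2 = 2.595 m. Hydraulic radius R = A/P = 0.936/2.595 = 0.3607 m. Q_A = (1/0.017)·0.936·0.3607^(2/3)·√0.0066 = 2.266 m³/s.
Channel B: For a triangular section with side slope z = 1.2: A = zy² = 1.2×2.35² = 6.627 m²; P = 2y√(1+z²) = 2×2.35×1.562 = 7.342 m. Hydraulic radius R = A/P = 6.627/7.342 = 0.9027 m. Q_B = (1/0.017)·6.627·0.9027^(2/3)·√0.0066 = 29.58 m³/s.
The larger discharge is 29.58 m³/s and the smaller is 2.266 m³/s; the ratio is 13.1.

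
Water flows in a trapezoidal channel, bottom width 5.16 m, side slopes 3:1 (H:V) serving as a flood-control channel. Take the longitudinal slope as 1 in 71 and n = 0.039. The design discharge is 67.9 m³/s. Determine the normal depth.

y_n = 1.86 m

Manning's equation rearranged: A R^(2/3) = nQ / (1·√S) = 0.039 × 67.9 / (√0.01408) = 22.31.
Trying y = 2.29 m: A R^(2/3) = 34.52 — too large.
Trying y = 1.86 m: A R^(2/3) = 22.31 — ≈ 22.31.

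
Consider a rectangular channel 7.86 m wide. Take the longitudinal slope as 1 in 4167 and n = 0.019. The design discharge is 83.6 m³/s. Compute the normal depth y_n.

Manning's equation rearranged: A R^(2/3) = nQ / (1·√S) = 0.019 × 83.6 / (√0.00024) = 102.5.
Trying y = 6.13 m: A R^(2/3) = 86.24 — low.
Trying y = 8.52 m: A R^(2/3) = 129.5 — high.
Trying y = 7.04 m: A R^(2/3) = 102.5 — ≈ 102.5.

y_n = 7.04 m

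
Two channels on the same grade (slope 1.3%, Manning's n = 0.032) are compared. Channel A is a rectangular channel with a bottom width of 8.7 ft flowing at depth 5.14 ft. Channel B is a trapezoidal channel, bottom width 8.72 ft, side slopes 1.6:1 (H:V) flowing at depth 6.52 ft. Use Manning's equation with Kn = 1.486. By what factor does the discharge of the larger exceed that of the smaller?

3.8

Channel A: Flow area A = b·y = 8.7 × 5.14 = 44.72 ft². Wetted perimeter P = b + 2y = 8.7 + 2×5.14 = 18.98 ft. Hydraulic radius R = A/P = 44.72/18.98 = 2.356 ft. Q_A = (1.486/0.032)·44.72·2.356^(2/3)·√0.013 = 419.2 ft³/s.
Channel B: With bottom width b = 8.72 ft and side slope z = 1.6: A = (b + zy)y = (8.72 + 1.6×6.52)×6.52 = 124.9 ft²; P = b + 2y√(1+z²) = 8.72 + 2×6.52×1.887 = 33.32 ft. Hydraulic radius R = A/P = 124.9/33.32 = 3.747 ft. Q_B = (1.486/0.032)·124.9·3.747^(2/3)·√0.013 = 1595 ft³/s.
The larger discharge is 1595 ft³/s and the smaller is 419.2 ft³/s; the ratio is 3.8.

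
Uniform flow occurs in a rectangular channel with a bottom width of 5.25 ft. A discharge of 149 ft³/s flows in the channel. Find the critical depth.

y_c = 2.92 ft

For a rectangular channel, critical depth y_c = (q²/g)^(1/3) where q = Q/b = 149/5.25 = 28.38 ft²/s.
So y_c = (28.38²/32.2)^(1/3) = 2.92 ft.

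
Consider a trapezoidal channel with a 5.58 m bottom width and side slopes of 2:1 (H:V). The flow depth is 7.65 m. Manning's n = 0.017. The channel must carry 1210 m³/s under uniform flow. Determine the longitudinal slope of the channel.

S = 0.0026

With bottom width b = 5.58 m and side slope z = 2: A = (b + zy)y = (5.58 + 2×7.65)×7.65 = 159.7 m²; P = b + 2y√(1+z²) = 5.58 + 2×7.65×2.236 = 39.79 m.
Hydraulic radius R = A/P = 159.7/39.79 = 4.014 m.
From Manning's equation, S = [nQ / (1 A R^(2/3))]² = [0.017 × 1210 / (1 × 159.7 × 4.014^(2/3))]² = 0.0026.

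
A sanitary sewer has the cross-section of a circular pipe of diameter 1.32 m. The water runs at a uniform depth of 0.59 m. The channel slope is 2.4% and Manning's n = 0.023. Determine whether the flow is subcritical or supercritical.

For a circular section of diameter D = 1.32 m at depth y = 0.59 m, the central angle is θ = 2 arccos(1 − 2y/D) = 2.929 rad. Then A = (D²/8)(θ − sin θ) = 0.592 m² and P = Dθ/2 = 1.933 m.
Hydraulic radius R = A/P = 0.592/1.933 = 0.3062 m.
V = (1/n) R^(2/3) √S = (1/0.023) × 0.3062^(2/3) × √0.024 = 3.06 m/s. Hydraulic depth D_h = A/T = 0.592/1.313 = 0.451 m.
Froude number Fr = V/√(g·D_h) = 3.06/√(9.81×0.451) = 1.45, which is greater than 1, so the flow is supercritical.

supercritical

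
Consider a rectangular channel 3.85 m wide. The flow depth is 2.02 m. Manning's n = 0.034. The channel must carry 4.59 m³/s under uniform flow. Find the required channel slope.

Flow area A = b·y = 3.85 × 2.02 = 7.777 m². Wetted perimeter P = b + 2y = 3.85 + 2×2.02 = 7.89 m.
Hydraulic radius R = A/P = 7.777/7.89 = 0.9857 m.
From Manning's equation, S = [nQ / (1 A R^(2/3))]² = [0.034 × 4.59 / (1 × 7.777 × 0.9857^(2/3))]² = 0.00041.

S = 0.00041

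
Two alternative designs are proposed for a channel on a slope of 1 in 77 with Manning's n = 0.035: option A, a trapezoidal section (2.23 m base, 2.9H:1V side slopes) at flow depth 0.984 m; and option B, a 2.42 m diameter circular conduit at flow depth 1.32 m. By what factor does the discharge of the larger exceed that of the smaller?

Channel A: With bottom width b = 2.23 m and side slope z = 2.9: A = (b + zy)y = (2.23 + 2.9×0.984)×0.984 = 5.002 m²; P = b + 2y√(1+z²) = 2.23 + 2×0.984×3.068 = 8.267 m. Hydraulic radius R = A/P = 5.002/8.267 = 0.6051 m. Q_A = (1/0.035)·5.002·0.6051^(2/3)·√0.01299 = 11.65 m³/s.
Channel B: For a circular section of diameter D = 2.42 m at depth y = 1.32 m, the central angle is θ = 2 arccos(1 − 2y/D) = 3.324 rad. Then A = (D²/8)(θ − sin θ) = 2.566 m² and P = Dθ/2 = 4.022 m. Hydraulic radius R = A/P = 2.566/4.022 = 0.638 m. Q_B = (1/0.035)·2.566·0.638^(2/3)·√0.01299 = 6.191 m³/s.
The larger discharge is 11.65 m³/s and the smaller is 6.191 m³/s; the ratio is 1.88.

1.88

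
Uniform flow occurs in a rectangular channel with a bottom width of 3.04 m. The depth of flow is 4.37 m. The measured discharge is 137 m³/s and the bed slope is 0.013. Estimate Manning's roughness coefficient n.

Flow area A = b·y = 3.04 × 4.37 = 13.28 m². Wetted perimeter P = b + 2y = 3.04 + 2×4.37 = 11.78 m.
Hydraulic radius R = A/P = 13.28/11.78 = 1.128 m.
Rearranging Manning's equation: n = (1/Q) A R^(2/3) S^(1/2) = (1/137) × 13.28 × 1.128^(2/3) × √0.013 = 0.012.

n = 0.012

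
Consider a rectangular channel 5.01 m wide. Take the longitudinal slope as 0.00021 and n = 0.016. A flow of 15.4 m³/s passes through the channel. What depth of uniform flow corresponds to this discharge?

Manning's equation rearranged: A R^(2/3) = nQ / (1·√S) = 0.016 × 15.4 / (√0.00021) = 17.
Trying y = 2.15 m: A R^(2/3) = 11.87 — low.
Trying y = 3.08 m: A R^(2/3) = 19.14 — high.
Trying y = 2.81 m: A R^(2/3) = 16.98 — close enough.

y_n = 2.81 m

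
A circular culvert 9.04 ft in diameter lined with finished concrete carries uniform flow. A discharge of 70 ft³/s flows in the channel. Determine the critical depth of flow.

y_c = 1.99 ft

At critical depth, Q² T / (g A³) = 1, i.e. A³/T = Q²/g = 70²/32.2 = 152.2.
At y = 2.26 ft: A³/T = 252.4 — high.
At y = 1.39 ft: A³/T = 37.57 — low.
At y = 1.99 ft: A³/T = 153.6 — matches.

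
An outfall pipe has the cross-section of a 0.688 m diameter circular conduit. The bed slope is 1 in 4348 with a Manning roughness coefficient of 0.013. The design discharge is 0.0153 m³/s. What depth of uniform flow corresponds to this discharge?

Manning's equation rearranged: A R^(2/3) = nQ / (1·√S) = 0.013 × 0.0153 / (√0.00023) = 0.01312.
At y = 0.139 m: A R^(2/3) = 0.01028 — short.
At y = 0.179 m: A R^(2/3) = 0.01704 — over.
At y = 0.157 m: A R^(2/3) = 0.01313 — close enough.

y_n = 0.157 m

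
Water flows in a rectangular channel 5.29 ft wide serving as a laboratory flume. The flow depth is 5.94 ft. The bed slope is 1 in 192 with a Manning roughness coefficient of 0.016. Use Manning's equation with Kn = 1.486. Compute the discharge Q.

Q = 315 ft³/s

Flow area A = b·y = 5.29 × 5.94 = 31.42 ft². Wetted perimeter P = b + 2y = 5.29 + 2×5.94 = 17.17 ft.
Hydraulic radius R = A/P = 31.42/17.17 = 1.83 ft.
Manning's equation: Q = (1.486/n) A R^(2/3) S^(1/2) = (1.486/0.016) × 31.42 × 1.83^(2/3) × 0.005208^(1/2) = 315 ft³/s.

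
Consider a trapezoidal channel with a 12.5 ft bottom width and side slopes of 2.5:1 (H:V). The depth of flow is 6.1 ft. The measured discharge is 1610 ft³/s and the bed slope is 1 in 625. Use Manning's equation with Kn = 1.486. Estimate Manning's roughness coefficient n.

With bottom width b = 12.5 ft and side slope z = 2.5: A = (b + zy)y = (12.5 + 2.5×6.1)×6.1 = 169.3 ft²; P = b + 2y√(1+z²) = 12.5 + 2×6.1×2.693 = 45.35 ft.
Hydraulic radius R = A/P = 169.3/45.35 = 3.733 ft.
Rearranging Manning's equation: n = (1.486/Q) A R^(2/3) S^(1/2) = (1.486/1610) × 169.3 × 3.733^(2/3) × √0.0016 = 0.015.

n = 0.015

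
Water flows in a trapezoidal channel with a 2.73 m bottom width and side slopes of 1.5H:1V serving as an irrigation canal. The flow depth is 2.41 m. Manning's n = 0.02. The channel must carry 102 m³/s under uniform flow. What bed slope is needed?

With bottom width b = 2.73 m and side slope z = 1.5: A = (b + zy)y = (2.73 + 1.5×2.41)×2.41 = 15.29 m²; P = b + 2y√(1+z²) = 2.73 + 2×2.41×1.803 = 11.42 m.
Hydraulic radius R = A/P = 15.29/11.42 = 1.339 m.
From Manning's equation, S = [nQ / (1 A R^(2/3))]² = [0.02 × 102 / (1 × 15.29 × 1.339^(2/3))]² = 0.0121.

S = 0.0121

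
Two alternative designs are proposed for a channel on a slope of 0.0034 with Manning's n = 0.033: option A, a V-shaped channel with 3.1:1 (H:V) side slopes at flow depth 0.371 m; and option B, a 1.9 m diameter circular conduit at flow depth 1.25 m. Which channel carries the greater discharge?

Channel A: For a triangular section with side slope z = 3.1: A = zy² = 3.1×0.371² = 0.4267 m²; P = 2y√(1+z²) = 2×0.371×3.257 = 2.417 m. Hydraulic radius R = A/P = 0.4267/2.417 = 0.1765 m. Q_A = (1/0.033)·0.4267·0.1765^(2/3)·√0.0034 = 0.2373 m³/s.
Channel B: For a circular section of diameter D = 1.9 m at depth y = 1.25 m, the central angle is θ = 2 arccos(1 − 2y/D) = 3.784 rad. Then A = (D²/8)(θ − sin θ) = 1.978 m² and P = Dθ/2 = 3.595 m. Hydraulic radius R = A/P = 1.978/3.595 = 0.5502 m. Q_B = (1/0.033)·1.978·0.5502^(2/3)·√0.0034 = 2.347 m³/s.
Q_A = 0.2373 m³/s vs Q_B = 2.347 m³/s, so channel B carries more.

channel B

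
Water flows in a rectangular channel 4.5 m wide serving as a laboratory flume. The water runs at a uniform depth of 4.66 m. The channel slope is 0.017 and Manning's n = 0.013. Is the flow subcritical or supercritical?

Flow area A = b·y = 4.5 × 4.66 = 20.97 m². Wetted perimeter P = b + 2y = 4.5 + 2×4.66 = 13.82 m.
Hydraulic radius R = A/P = 20.97/13.82 = 1.517 m.
V = (1/n) R^(2/3) √S = (1/0.013) × 1.517^(2/3) × √0.017 = 13.24 m/s. Hydraulic depth D_h = A/T = 20.97/4.5 = 4.66 m.
Froude number Fr = V/√(g·D_h) = 13.24/√(9.81×4.66) = 1.96, which is greater than 1, so the flow is supercritical.

supercritical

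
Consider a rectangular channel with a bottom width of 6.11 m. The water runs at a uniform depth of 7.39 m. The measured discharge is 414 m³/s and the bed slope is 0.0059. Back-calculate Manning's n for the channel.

n = 0.014

Flow area A = b·y = 6.11 × 7.39 = 45.15 m². Wetted perimeter P = b + 2y = 6.11 + 2×7.39 = 20.89 m.
Hydraulic radius R = A/P = 45.15/20.89 = 2.161 m.
Rearranging Manning's equation: n = (1/Q) A R^(2/3) S^(1/2) = (1/414) × 45.15 × 2.161^(2/3) × √0.0059 = 0.014.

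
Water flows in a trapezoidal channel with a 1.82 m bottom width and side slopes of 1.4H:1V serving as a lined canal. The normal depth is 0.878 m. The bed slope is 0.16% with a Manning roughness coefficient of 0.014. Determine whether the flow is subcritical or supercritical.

subcritical

With bottom width b = 1.82 m and side slope z = 1.4: A = (b + zy)y = (1.82 + 1.4×0.878)×0.878 = 2.677 m²; P = b + 2y√(1+z²) = 1.82 + 2×0.878×1.72 = 4.841 m.
Hydraulic radius R = A/P = 2.677/4.841 = 0.553 m.
V = (1/n) R^(2/3) √S = (1/0.014) × 0.553^(2/3) × √0.0016 = 1.925 m/s. Hydraulic depth D_h = A/T = 2.677/4.278 = 0.6257 m.
Froude number Fr = V/√(g·D_h) = 1.925/√(9.81×0.6257) = 0.777, which is less than 1, so the flow is subcritical.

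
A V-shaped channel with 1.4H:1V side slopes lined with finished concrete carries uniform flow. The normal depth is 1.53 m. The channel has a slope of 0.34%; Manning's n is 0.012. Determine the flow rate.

For a triangular section with side slope z = 1.4: A = zy² = 1.4×1.53² = 3.277 m²; P = 2y√(1+z²) = 2×1.53×1.72 = 5.265 m.
Hydraulic radius R = A/P = 3.277/5.265 = 0.6225 m.
Manning's equation: Q = (1/n) A R^(2/3) S^(1/2) = (1/0.012) × 3.277 × 0.6225^(2/3) × 0.0034^(1/2) = 11.6 m³/s.

Q = 11.6 m³/s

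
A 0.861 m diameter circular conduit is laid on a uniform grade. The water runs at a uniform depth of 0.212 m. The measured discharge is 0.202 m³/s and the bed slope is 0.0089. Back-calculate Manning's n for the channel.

n = 0.013

For a circular section of diameter D = 0.861 m at depth y = 0.212 m, the central angle is θ = 2 arccos(1 − 2y/D) = 2.077 rad. Then A = (D²/8)(θ − sin θ) = 0.1114 m² and P = Dθ/2 = 0.8941 m.
Hydraulic radius R = A/P = 0.1114/0.8941 = 0.1246 m.
Rearranging Manning's equation: n = (1/Q) A R^(2/3) S^(1/2) = (1/0.202) × 0.1114 × 0.1246^(2/3) × √0.0089 = 0.013.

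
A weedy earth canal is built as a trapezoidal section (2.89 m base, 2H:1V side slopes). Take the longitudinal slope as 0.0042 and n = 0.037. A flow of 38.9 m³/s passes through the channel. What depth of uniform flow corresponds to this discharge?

Manning's equation rearranged: A R^(2/3) = nQ / (1·√S) = 0.037 × 38.9 / (√0.0042) = 22.21.
Trying y = 1.95 m: A R^(2/3) = 14.45 — low.
Trying y = 2.84 m: A R^(2/3) = 32.75 — high.
Trying y = 2.38 m: A R^(2/3) = 22.19 — ≈ 22.21.

y_n = 2.38 m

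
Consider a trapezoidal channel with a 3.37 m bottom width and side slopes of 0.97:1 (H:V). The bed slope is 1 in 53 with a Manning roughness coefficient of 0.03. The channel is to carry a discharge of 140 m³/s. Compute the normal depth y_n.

y_n = 3.27 m

Manning's equation rearranged: A R^(2/3) = nQ / (1·√S) = 0.03 × 140 / (√0.01887) = 30.58.
Try y = 3.81 m: A R^(2/3) = 41.66 — over.
Try y = 2.23 m: A R^(2/3) = 14.6 — short.
Try y = 3.27 m: A R^(2/3) = 30.64 — matches.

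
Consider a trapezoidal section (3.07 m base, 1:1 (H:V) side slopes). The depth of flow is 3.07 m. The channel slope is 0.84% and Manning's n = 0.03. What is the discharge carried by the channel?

Q = 78.9 m³/s

With bottom width b = 3.07 m and side slope z = 1: A = (b + zy)y = (3.07 + 1×3.07)×3.07 = 18.85 m²; P = b + 2y√(1+z²) = 3.07 + 2×3.07×1.414 = 11.75 m.
Hydraulic radius R = A/P = 18.85/11.75 = 1.604 m.
Manning's equation: Q = (1/n) A R^(2/3) S^(1/2) = (1/0.03) × 18.85 × 1.604^(2/3) × 0.0084^(1/2) = 78.9 m³/s.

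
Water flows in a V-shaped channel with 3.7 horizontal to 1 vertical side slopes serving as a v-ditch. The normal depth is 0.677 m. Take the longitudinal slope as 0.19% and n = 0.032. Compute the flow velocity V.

V = 0.646 m/s

For a triangular section with side slope z = 3.7: A = zy² = 3.7×0.677² = 1.696 m²; P = 2y√(1+z²) = 2×0.677×3.833 = 5.19 m.
Hydraulic radius R = A/P = 1.696/5.19 = 0.3268 m.
From Manning's equation, V = (1/n) R^(2/3) S^(1/2) = (1/0.032) × 0.3268^(2/3) × 0.0019^(1/2) = 0.646 m/s.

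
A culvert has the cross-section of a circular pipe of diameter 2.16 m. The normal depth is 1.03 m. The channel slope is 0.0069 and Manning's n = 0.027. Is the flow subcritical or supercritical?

subcritical

For a circular section of diameter D = 2.16 m at depth y = 1.03 m, the central angle is θ = 2 arccos(1 − 2y/D) = 3.049 rad. Then A = (D²/8)(θ − sin θ) = 1.724 m² and P = Dθ/2 = 3.293 m.
Hydraulic radius R = A/P = 1.724/3.293 = 0.5236 m.
V = (1/n) R^(2/3) √S = (1/0.027) × 0.5236^(2/3) × √0.0069 = 1.999 m/s. Hydraulic depth D_h = A/T = 1.724/2.158 = 0.7991 m.
Froude number Fr = V/√(g·D_h) = 1.999/√(9.81×0.7991) = 0.714, which is less than 1, so the flow is subcritical.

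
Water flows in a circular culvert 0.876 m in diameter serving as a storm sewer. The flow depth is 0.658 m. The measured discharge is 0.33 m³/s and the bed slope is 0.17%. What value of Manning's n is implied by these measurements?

n = 0.025

For a circular section of diameter D = 0.876 m at depth y = 0.658 m, the central angle is θ = 2 arccos(1 − 2y/D) = 4.194 rad. Then A = (D²/8)(θ − sin θ) = 0.4856 m² and P = Dθ/2 = 1.837 m.
Hydraulic radius R = A/P = 0.4856/1.837 = 0.2644 m.
Rearranging Manning's equation: n = (1/Q) A R^(2/3) S^(1/2) = (1/0.33) × 0.4856 × 0.2644^(2/3) × √0.0017 = 0.025.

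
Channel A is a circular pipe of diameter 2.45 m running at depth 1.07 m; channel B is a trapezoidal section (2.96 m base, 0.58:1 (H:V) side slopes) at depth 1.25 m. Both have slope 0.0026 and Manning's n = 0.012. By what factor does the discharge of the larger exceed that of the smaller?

2.92

Channel A: For a circular section of diameter D = 2.45 m at depth y = 1.07 m, the central angle is θ = 2 arccos(1 − 2y/D) = 2.888 rad. Then A = (D²/8)(θ − sin θ) = 1.978 m² and P = Dθ/2 = 3.538 m. Hydraulic radius R = A/P = 1.978/3.538 = 0.5593 m. Q_A = (1/0.012)·1.978·0.5593^(2/3)·√0.0026 = 5.707 m³/s.
Channel B: With bottom width b = 2.96 m and side slope z = 0.58: A = (b + zy)y = (2.96 + 0.58×1.25)×1.25 = 4.606 m²; P = b + 2y√(1+z²) = 2.96 + 2×1.25×1.156 = 5.85 m. Hydraulic radius R = A/P = 4.606/5.85 = 0.7874 m. Q_B = (1/0.012)·4.606·0.7874^(2/3)·√0.0026 = 16.69 m³/s.
The larger discharge is 16.69 m³/s and the smaller is 5.707 m³/s; the ratio is 2.92.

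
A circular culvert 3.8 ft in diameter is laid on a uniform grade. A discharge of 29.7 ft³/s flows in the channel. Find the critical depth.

y_c = 1.64 ft

At critical depth, Q² T / (g A³) = 1, i.e. A³/T = Q²/g = 29.7²/32.2 = 27.39.
At y = 1.27 ft: A³/T = 10.22 — low.
At y = 2.08 ft: A³/T = 67.8 — high.
At y = 1.64 ft: A³/T = 27.33 — ≈ 27.39.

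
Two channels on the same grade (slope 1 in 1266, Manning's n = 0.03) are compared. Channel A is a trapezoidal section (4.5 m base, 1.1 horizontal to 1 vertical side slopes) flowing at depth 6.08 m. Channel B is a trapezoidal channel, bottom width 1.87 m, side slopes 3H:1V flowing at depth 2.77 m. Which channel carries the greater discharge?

channel A

Channel A: With bottom width b = 4.5 m and side slope z = 1.1: A = (b + zy)y = (4.5 + 1.1×6.08)×6.08 = 68.02 m²; P = b + 2y√(1+z²) = 4.5 + 2×6.08×1.487 = 22.58 m. Hydraulic radius R = A/P = 68.02/22.58 = 3.013 m. Q_A = (1/0.03)·68.02·3.013^(2/3)·√0.0007899 = 132.9 m³/s.
Channel B: With bottom width b = 1.87 m and side slope z = 3: A = (b + zy)y = (1.87 + 3×2.77)×2.77 = 28.2 m²; P = b + 2y√(1+z²) = 1.87 + 2×2.77×3.162 = 19.39 m. Hydraulic radius R = A/P = 28.2/19.39 = 1.454 m. Q_B = (1/0.03)·28.2·1.454^(2/3)·√0.0007899 = 33.91 m³/s.
Q_A = 132.9 m³/s vs Q_B = 33.91 m³/s, so channel A carries more.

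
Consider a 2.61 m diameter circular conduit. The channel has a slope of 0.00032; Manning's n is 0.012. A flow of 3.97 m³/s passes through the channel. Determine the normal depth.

y_n = 1.55 m

Manning's equation rearranged: A R^(2/3) = nQ / (1·√S) = 0.012 × 3.97 / (√0.00032) = 2.663.
Try y = 1.32 m: A R^(2/3) = 2.052 — short.
Try y = 1.55 m: A R^(2/3) = 2.662 — close enough.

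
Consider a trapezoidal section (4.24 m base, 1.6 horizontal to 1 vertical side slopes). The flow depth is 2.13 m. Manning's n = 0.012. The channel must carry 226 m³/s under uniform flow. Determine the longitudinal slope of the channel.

S = 0.019

With bottom width b = 4.24 m and side slope z = 1.6: A = (b + zy)y = (4.24 + 1.6×2.13)×2.13 = 16.29 m²; P = b + 2y√(1+z²) = 4.24 + 2×2.13×1.887 = 12.28 m.
Hydraulic radius R = A/P = 16.29/12.28 = 1.327 m.
From Manning's equation, S = [nQ / (1 A R^(2/3))]² = [0.012 × 226 / (1 × 16.29 × 1.327^(2/3))]² = 0.019.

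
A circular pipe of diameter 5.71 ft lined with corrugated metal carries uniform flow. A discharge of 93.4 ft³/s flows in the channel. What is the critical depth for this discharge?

y_c = 2.64 ft

At critical depth, Q² T / (g A³) = 1, i.e. A³/T = Q²/g = 93.4²/32.2 = 270.9.
Trying y = 2.22 ft: A³/T = 140.2 — low.
Trying y = 2.64 ft: A³/T = 272.5 — matches.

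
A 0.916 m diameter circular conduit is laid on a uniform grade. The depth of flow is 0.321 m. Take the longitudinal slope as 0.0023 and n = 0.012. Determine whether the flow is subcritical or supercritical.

subcritical

For a circular section of diameter D = 0.916 m at depth y = 0.321 m, the central angle is θ = 2 arccos(1 − 2y/D) = 2.534 rad. Then A = (D²/8)(θ − sin θ) = 0.2059 m² and P = Dθ/2 = 1.161 m.
Hydraulic radius R = A/P = 0.2059/1.161 = 0.1774 m.
V = (1/n) R^(2/3) √S = (1/0.012) × 0.1774^(2/3) × √0.0023 = 1.262 m/s. Hydraulic depth D_h = A/T = 0.2059/0.8741 = 0.2356 m.
Froude number Fr = V/√(g·D_h) = 1.262/√(9.81×0.2356) = 0.83, which is less than 1, so the flow is subcritical.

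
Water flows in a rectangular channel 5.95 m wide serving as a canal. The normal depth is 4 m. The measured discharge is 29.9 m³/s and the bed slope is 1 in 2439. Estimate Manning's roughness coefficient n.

n = 0.023

Flow area A = b·y = 5.95 × 4 = 23.8 m². Wetted perimeter P = b + 2y = 5.95 + 2×4 = 13.95 m.
Hydraulic radius R = A/P = 23.8/13.95 = 1.706 m.
Rearranging Manning's equation: n = (1/Q) A R^(2/3) S^(1/2) = (1/29.9) × 23.8 × 1.706^(2/3) × √0.00041 = 0.023.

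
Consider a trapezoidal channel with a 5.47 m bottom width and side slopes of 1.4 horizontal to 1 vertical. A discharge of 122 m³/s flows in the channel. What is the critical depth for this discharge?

y_c = 2.88 m

At critical depth, Q² T / (g A³) = 1, i.e. A³/T = Q²/g = 122²/9.81 = 1517.
At y = 2.23 m: A³/T = 600.5 — too small.
At y = 3.12 m: A³/T = 2036 — too large.
At y = 2.88 m: A³/T = 1514 — matches.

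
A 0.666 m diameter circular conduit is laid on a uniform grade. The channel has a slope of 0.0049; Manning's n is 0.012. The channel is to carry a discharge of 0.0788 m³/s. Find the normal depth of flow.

y_n = 0.161 m

Manning's equation rearranged: A R^(2/3) = nQ / (1·√S) = 0.012 × 0.0788 / (√0.0049) = 0.01351.
Try y = 0.112 m: A R^(2/3) = 0.006485 — low.
Try y = 0.161 m: A R^(2/3) = 0.01351 — ≈ 0.01351.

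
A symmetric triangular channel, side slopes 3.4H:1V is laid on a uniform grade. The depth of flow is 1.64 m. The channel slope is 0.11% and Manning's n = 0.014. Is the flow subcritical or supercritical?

subcritical

For a triangular section with side slope z = 3.4: A = zy² = 3.4×1.64² = 9.145 m²; P = 2y√(1+z²) = 2×1.64×3.544 = 11.62 m.
Hydraulic radius R = A/P = 9.145/11.62 = 0.7867 m.
V = (1/n) R^(2/3) √S = (1/0.014) × 0.7867^(2/3) × √0.0011 = 2.019 m/s. Hydraulic depth D_h = A/T = 9.145/11.15 = 0.82 m.
Froude number Fr = V/√(g·D_h) = 2.019/√(9.81×0.82) = 0.712, which is less than 1, so the flow is subcritical.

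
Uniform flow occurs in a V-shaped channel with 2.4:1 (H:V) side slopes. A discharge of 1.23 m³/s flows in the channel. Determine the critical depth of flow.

y_c = 0.557 m

At critical depth, Q² T / (g A³) = 1, i.e. A³/T = Q²/g = 1.23²/9.81 = 0.1542.
At y = 0.379 m: A³/T = 0.02252 — low.
At y = 0.557 m: A³/T = 0.1544 — close enough.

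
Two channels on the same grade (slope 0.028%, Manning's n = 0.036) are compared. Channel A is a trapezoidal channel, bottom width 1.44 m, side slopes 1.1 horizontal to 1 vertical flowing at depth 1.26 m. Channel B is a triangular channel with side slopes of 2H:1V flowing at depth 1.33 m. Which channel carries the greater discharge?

channel A

Channel A: With bottom width b = 1.44 m and side slope z = 1.1: A = (b + zy)y = (1.44 + 1.1×1.26)×1.26 = 3.561 m²; P = b + 2y√(1+z²) = 1.44 + 2×1.26×1.487 = 5.186 m. Hydraulic radius R = A/P = 3.561/5.186 = 0.6866 m. Q_A = (1/0.036)·3.561·0.6866^(2/3)·√0.00028 = 1.288 m³/s.
Channel B: For a triangular section with side slope z = 2: A = zy² = 2×1.33² = 3.538 m²; P = 2y√(1+z²) = 2×1.33×2.236 = 5.948 m. Hydraulic radius R = A/P = 3.538/5.948 = 0.5948 m. Q_B = (1/0.036)·3.538·0.5948^(2/3)·√0.00028 = 1.163 m³/s.
Q_A = 1.288 m³/s vs Q_B = 1.163 m³/s, so channel A carries more.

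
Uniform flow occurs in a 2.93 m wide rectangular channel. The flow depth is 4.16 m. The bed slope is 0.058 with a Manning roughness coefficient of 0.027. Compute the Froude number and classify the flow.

supercritical

Flow area A = b·y = 2.93 × 4.16 = 12.19 m². Wetted perimeter P = b + 2y = 2.93 + 2×4.16 = 11.25 m.
Hydraulic radius R = A/P = 12.19/11.25 = 1.083 m.
V = (1/n) R^(2/3) √S = (1/0.027) × 1.083^(2/3) × √0.058 = 9.409 m/s. Hydraulic depth D_h = A/T = 12.19/2.93 = 4.16 m.
Froude number Fr = V/√(g·D_h) = 9.409/√(9.81×4.16) = 1.47, which is greater than 1, so the flow is supercritical.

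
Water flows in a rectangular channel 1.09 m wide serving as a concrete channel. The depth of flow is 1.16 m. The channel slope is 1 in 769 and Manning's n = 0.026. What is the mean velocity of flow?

Flow area A = b·y = 1.09 × 1.16 = 1.264 m². Wetted perimeter P = b + 2y = 1.09 + 2×1.16 = 3.41 m.
Hydraulic radius R = A/P = 1.264/3.41 = 0.3708 m.
From Manning's equation, V = (1/n) R^(2/3) S^(1/2) = (1/0.026) × 0.3708^(2/3) × 0.0013^(1/2) = 0.716 m/s.

V = 0.716 m/s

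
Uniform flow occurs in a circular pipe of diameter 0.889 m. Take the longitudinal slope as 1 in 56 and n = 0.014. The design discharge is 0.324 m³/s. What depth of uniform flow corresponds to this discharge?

Manning's equation rearranged: A R^(2/3) = nQ / (1·√S) = 0.014 × 0.324 / (√0.01786) = 0.03394.
At y = 0.173 m: A R^(2/3) = 0.01887 — low.
At y = 0.265 m: A R^(2/3) = 0.04405 — high.
At y = 0.232 m: A R^(2/3) = 0.03396 — matches.

y_n = 0.232 m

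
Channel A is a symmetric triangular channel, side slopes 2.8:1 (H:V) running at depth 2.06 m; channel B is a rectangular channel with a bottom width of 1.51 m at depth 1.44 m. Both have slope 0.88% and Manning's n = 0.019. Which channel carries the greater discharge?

Channel A: For a triangular section with side slope z = 2.8: A = zy² = 2.8×2.06² = 11.88 m²; P = 2y√(1+z²) = 2×2.06×2.973 = 12.25 m. Hydraulic radius R = A/P = 11.88/12.25 = 0.97 m. Q_A = (1/0.019)·11.88·0.97^(2/3)·√0.0088 = 57.49 m³/s.
Channel B: Flow area A = b·y = 1.51 × 1.44 = 2.174 m². Wetted perimeter P = b + 2y = 1.51 + 2×1.44 = 4.39 m. Hydraulic radius R = A/P = 2.174/4.39 = 0.4953 m. Q_B = (1/0.019)·2.174·0.4953^(2/3)·√0.0088 = 6.721 m³/s.
Q_A = 57.49 m³/s vs Q_B = 6.721 m³/s, so channel A carries more.

channel A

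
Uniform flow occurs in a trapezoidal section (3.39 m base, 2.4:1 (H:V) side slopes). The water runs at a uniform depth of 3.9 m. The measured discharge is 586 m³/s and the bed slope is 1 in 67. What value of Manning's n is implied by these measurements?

With bottom width b = 3.39 m and side slope z = 2.4: A = (b + zy)y = (3.39 + 2.4×3.9)×3.9 = 49.73 m²; P = b + 2y√(1+z²) = 3.39 + 2×3.9×2.6 = 23.67 m.
Hydraulic radius R = A/P = 49.73/23.67 = 2.101 m.
Rearranging Manning's equation: n = (1/Q) A R^(2/3) S^(1/2) = (1/586) × 49.73 × 2.101^(2/3) × √0.01493 = 0.017.

n = 0.017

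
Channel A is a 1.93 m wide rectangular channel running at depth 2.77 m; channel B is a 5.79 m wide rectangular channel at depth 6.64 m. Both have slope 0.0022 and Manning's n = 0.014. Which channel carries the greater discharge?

Channel A: Flow area A = b·y = 1.93 × 2.77 = 5.346 m². Wetted perimeter P = b + 2y = 1.93 + 2×2.77 = 7.47 m. Hydraulic radius R = A/P = 5.346/7.47 = 0.7157 m. Q_A = (1/0.014)·5.346·0.7157^(2/3)·√0.0022 = 14.33 m³/s.
Channel B: Flow area A = b·y = 5.79 × 6.64 = 38.45 m². Wetted perimeter P = b + 2y = 5.79 + 2×6.64 = 19.07 m. Hydraulic radius R = A/P = 38.45/19.07 = 2.016 m. Q_B = (1/0.014)·38.45·2.016^(2/3)·√0.0022 = 205.6 m³/s.
Q_A = 14.33 m³/s vs Q_B = 205.6 m³/s, so channel B carries more.

channel B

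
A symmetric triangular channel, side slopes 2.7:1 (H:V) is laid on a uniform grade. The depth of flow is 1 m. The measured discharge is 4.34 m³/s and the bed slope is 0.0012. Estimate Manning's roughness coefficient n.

n = 0.013

For a triangular section with side slope z = 2.7: A = zy² = 2.7×1² = 2.7 m²; P = 2y√(1+z²) = 2×1×2.879 = 5.758 m.
Hydraulic radius R = A/P = 2.7/5.758 = 0.4689 m.
Rearranging Manning's equation: n = (1/Q) A R^(2/3) S^(1/2) = (1/4.34) × 2.7 × 0.4689^(2/3) × √0.0012 = 0.013.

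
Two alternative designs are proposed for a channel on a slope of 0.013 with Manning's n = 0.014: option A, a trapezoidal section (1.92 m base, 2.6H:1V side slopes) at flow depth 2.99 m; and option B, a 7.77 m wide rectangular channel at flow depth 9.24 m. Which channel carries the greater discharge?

Channel A: With bottom width b = 1.92 m and side slope z = 2.6: A = (b + zy)y = (1.92 + 2.6×2.99)×2.99 = 28.99 m²; P = b + 2y√(1+z²) = 1.92 + 2×2.99×2.786 = 18.58 m. Hydraulic radius R = A/P = 28.99/18.58 = 1.56 m. Q_A = (1/0.014)·28.99·1.56^(2/3)·√0.013 = 317.5 m³/s.
Channel B: Flow area A = b·y = 7.77 × 9.24 = 71.79 m². Wetted perimeter P = b + 2y = 7.77 + 2×9.24 = 26.25 m. Hydraulic radius R = A/P = 71.79/26.25 = 2.735 m. Q_B = (1/0.014)·71.79·2.735^(2/3)·√0.013 = 1144 m³/s.
Q_A = 317.5 m³/s vs Q_B = 1144 m³/s, so channel B carries more.

channel B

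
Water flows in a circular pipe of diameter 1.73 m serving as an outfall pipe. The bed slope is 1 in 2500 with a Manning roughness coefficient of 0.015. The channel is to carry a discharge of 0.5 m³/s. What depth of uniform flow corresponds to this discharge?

y_n = 0.625 m

Manning's equation rearranged: A R^(2/3) = nQ / (1·√S) = 0.015 × 0.5 / (√0.0004) = 0.375.
At y = 0.51 m: A R^(2/3) = 0.2545 — too small.
At y = 0.625 m: A R^(2/3) = 0.3752 — close enough.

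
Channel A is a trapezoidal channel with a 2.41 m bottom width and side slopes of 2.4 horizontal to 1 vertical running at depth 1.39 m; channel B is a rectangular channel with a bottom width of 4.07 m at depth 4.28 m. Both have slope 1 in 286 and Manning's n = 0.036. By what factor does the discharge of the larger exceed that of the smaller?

Channel A: With bottom width b = 2.41 m and side slope z = 2.4: A = (b + zy)y = (2.41 + 2.4×1.39)×1.39 = 7.987 m²; P = b + 2y√(1+z²) = 2.41 + 2×1.39×2.6 = 9.638 m. Hydraulic radius R = A/P = 7.987/9.638 = 0.8287 m. Q_A = (1/0.036)·7.987·0.8287^(2/3)·√0.003497 = 11.57 m³/s.
Channel B: Flow area A = b·y = 4.07 × 4.28 = 17.42 m². Wetted perimeter P = b + 2y = 4.07 + 2×4.28 = 12.63 m. Hydraulic radius R = A/P = 17.42/12.63 = 1.379 m. Q_B = (1/0.036)·17.42·1.379^(2/3)·√0.003497 = 35.45 m³/s.
The larger discharge is 35.45 m³/s and the smaller is 11.57 m³/s; the ratio is 3.06.

3.06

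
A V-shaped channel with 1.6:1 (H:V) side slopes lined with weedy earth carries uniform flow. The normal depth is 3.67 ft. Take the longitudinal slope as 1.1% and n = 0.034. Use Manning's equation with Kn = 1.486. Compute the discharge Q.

For a triangular section with side slope z = 1.6: A = zy² = 1.6×3.67² = 21.55 ft²; P = 2y√(1+z²) = 2×3.67×1.887 = 13.85 ft.
Hydraulic radius R = A/P = 21.55/13.85 = 1.556 ft.
Manning's equation: Q = (1.486/n) A R^(2/3) S^(1/2) = (1.486/0.034) × 21.55 × 1.556^(2/3) × 0.011^(1/2) = 133 ft³/s.

Q = 133 ft³/s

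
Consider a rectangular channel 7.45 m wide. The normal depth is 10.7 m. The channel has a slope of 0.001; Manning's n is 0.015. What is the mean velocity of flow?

V = 4.15 m/s

Flow area A = b·y = 7.45 × 10.7 = 79.72 m². Wetted perimeter P = b + 2y = 7.45 + 2×10.7 = 28.85 m.
Hydraulic radius R = A/P = 79.72/28.85 = 2.763 m.
From Manning's equation, V = (1/n) R^(2/3) S^(1/2) = (1/0.015) × 2.763^(2/3) × 0.001^(1/2) = 4.15 m/s.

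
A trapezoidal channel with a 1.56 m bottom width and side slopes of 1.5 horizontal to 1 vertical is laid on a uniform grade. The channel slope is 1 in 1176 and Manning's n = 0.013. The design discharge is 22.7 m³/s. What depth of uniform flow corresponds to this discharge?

y_n = 2.07 m

Manning's equation rearranged: A R^(2/3) = nQ / (1·√S) = 0.013 × 22.7 / (√0.0008503) = 10.12.
Trying y = 2.63 m: A R^(2/3) = 17.34 — high.
Trying y = 1.56 m: A R^(2/3) = 5.446 — low.
Trying y = 2.07 m: A R^(2/3) = 10.1 — matches.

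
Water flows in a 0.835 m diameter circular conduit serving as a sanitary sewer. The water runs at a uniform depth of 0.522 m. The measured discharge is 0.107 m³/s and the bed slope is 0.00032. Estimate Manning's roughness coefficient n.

For a circular section of diameter D = 0.835 m at depth y = 0.522 m, the central angle is θ = 2 arccos(1 − 2y/D) = 3.648 rad. Then A = (D²/8)(θ − sin θ) = 0.3601 m² and P = Dθ/2 = 1.523 m.
Hydraulic radius R = A/P = 0.3601/1.523 = 0.2365 m.
Rearranging Manning's equation: n = (1/Q) A R^(2/3) S^(1/2) = (1/0.107) × 0.3601 × 0.2365^(2/3) × √0.00032 = 0.023.

n = 0.023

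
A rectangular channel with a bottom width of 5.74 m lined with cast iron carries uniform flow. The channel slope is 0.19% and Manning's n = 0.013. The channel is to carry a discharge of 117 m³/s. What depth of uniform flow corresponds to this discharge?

Manning's equation rearranged: A R^(2/3) = nQ / (1·√S) = 0.013 × 117 / (√0.0019) = 34.89.
At y = 4.79 m: A R^(2/3) = 40.6 — too large.
At y = 3.41 m: A R^(2/3) = 26.31 — too small.
At y = 4.25 m: A R^(2/3) = 34.93 — close enough.

y_n = 4.25 m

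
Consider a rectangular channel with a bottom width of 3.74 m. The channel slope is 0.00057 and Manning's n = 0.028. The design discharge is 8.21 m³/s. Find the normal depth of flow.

y_n = 2.47 m

Manning's equation rearranged: A R^(2/3) = nQ / (1·√S) = 0.028 × 8.21 / (√0.00057) = 9.629.
Trying y = 1.9 m: A R^(2/3) = 6.831 — low.
Trying y = 2.78 m: A R^(2/3) = 11.2 — high.
Trying y = 2.47 m: A R^(2/3) = 9.629 — ≈ 9.629.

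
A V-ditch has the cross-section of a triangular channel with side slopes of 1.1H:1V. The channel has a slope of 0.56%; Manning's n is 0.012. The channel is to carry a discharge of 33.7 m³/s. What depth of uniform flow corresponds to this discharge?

y_n = 2.33 m

Manning's equation rearranged: A R^(2/3) = nQ / (1·√S) = 0.012 × 33.7 / (√0.0056) = 5.404.
Trying y = 2.61 m: A R^(2/3) = 7.321 — over.
Trying y = 1.66 m: A R^(2/3) = 2.19 — short.
Trying y = 2.33 m: A R^(2/3) = 5.409 — close enough.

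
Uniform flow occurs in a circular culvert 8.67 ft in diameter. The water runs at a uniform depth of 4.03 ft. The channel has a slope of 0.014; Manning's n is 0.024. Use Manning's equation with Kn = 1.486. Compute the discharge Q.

For a circular section of diameter D = 8.67 ft at depth y = 4.03 ft, the central angle is θ = 2 arccos(1 − 2y/D) = 3.001 rad. Then A = (D²/8)(θ − sin θ) = 26.88 ft² and P = Dθ/2 = 13.01 ft.
Hydraulic radius R = A/P = 26.88/13.01 = 2.066 ft.
Manning's equation: Q = (1.486/n) A R^(2/3) S^(1/2) = (1.486/0.024) × 26.88 × 2.066^(2/3) × 0.014^(1/2) = 319 ft³/s.

Q = 319 ft³/s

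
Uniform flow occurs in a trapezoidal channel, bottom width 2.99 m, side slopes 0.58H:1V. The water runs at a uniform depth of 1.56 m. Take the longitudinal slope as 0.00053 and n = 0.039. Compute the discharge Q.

Q = 3.4 m³/s

With bottom width b = 2.99 m and side slope z = 0.58: A = (b + zy)y = (2.99 + 0.58×1.56)×1.56 = 6.076 m²; P = b + 2y√(1+z²) = 2.99 + 2×1.56×1.156 = 6.597 m.
Hydraulic radius R = A/P = 6.076/6.597 = 0.921 m.
Manning's equation: Q = (1/n) A R^(2/3) S^(1/2) = (1/0.039) × 6.076 × 0.921^(2/3) × 0.00053^(1/2) = 3.4 m³/s.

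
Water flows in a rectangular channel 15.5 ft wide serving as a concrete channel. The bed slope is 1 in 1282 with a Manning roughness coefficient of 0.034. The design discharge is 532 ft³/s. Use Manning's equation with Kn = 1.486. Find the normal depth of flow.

y_n = 10.4 ft

Manning's equation rearranged: A R^(2/3) = nQ / (1.486·√S) = 0.034 × 532 / (1.486 × √0.00078) = 435.8.
Trying y = 8.7 ft: A R^(2/3) = 345.4 — short.
Trying y = 10.4 ft: A R^(2/3) = 435.5 — close enough.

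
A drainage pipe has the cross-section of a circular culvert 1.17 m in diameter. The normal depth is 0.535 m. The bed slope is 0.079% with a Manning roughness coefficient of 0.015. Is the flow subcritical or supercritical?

subcritical

For a circular section of diameter D = 1.17 m at depth y = 0.535 m, the central angle is θ = 2 arccos(1 − 2y/D) = 2.97 rad. Then A = (D²/8)(θ − sin θ) = 0.4791 m² and P = Dθ/2 = 1.738 m.
Hydraulic radius R = A/P = 0.4791/1.738 = 0.2757 m.
V = (1/n) R^(2/3) √S = (1/0.015) × 0.2757^(2/3) × √0.00079 = 0.7938 m/s. Hydraulic depth D_h = A/T = 0.4791/1.166 = 0.411 m.
Froude number Fr = V/√(g·D_h) = 0.7938/√(9.81×0.411) = 0.395, which is less than 1, so the flow is subcritical.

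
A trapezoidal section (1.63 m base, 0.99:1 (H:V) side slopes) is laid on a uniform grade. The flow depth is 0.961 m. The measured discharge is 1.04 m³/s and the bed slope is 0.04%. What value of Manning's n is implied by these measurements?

n = 0.0329

With bottom width b = 1.63 m and side slope z = 0.99: A = (b + zy)y = (1.63 + 0.99×0.961)×0.961 = 2.481 m²; P = b + 2y√(1+z²) = 1.63 + 2×0.961×1.407 = 4.335 m.
Hydraulic radius R = A/P = 2.481/4.335 = 0.5723 m.
Rearranging Manning's equation: n = (1/Q) A R^(2/3) S^(1/2) = (1/1.04) × 2.481 × 0.5723^(2/3) × √0.0004 = 0.0329.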